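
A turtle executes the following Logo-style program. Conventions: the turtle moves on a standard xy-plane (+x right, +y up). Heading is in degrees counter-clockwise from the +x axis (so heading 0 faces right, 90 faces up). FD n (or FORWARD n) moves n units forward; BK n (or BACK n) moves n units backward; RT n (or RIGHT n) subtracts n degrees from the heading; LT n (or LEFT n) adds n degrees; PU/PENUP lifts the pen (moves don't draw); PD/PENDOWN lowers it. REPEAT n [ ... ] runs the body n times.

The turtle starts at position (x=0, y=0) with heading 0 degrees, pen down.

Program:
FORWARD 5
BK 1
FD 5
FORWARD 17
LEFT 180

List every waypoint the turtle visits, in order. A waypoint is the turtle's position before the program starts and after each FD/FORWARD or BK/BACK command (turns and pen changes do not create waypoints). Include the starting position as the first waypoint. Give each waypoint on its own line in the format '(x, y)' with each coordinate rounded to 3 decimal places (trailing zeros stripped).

Executing turtle program step by step:
Start: pos=(0,0), heading=0, pen down
FD 5: (0,0) -> (5,0) [heading=0, draw]
BK 1: (5,0) -> (4,0) [heading=0, draw]
FD 5: (4,0) -> (9,0) [heading=0, draw]
FD 17: (9,0) -> (26,0) [heading=0, draw]
LT 180: heading 0 -> 180
Final: pos=(26,0), heading=180, 4 segment(s) drawn
Waypoints (5 total):
(0, 0)
(5, 0)
(4, 0)
(9, 0)
(26, 0)

Answer: (0, 0)
(5, 0)
(4, 0)
(9, 0)
(26, 0)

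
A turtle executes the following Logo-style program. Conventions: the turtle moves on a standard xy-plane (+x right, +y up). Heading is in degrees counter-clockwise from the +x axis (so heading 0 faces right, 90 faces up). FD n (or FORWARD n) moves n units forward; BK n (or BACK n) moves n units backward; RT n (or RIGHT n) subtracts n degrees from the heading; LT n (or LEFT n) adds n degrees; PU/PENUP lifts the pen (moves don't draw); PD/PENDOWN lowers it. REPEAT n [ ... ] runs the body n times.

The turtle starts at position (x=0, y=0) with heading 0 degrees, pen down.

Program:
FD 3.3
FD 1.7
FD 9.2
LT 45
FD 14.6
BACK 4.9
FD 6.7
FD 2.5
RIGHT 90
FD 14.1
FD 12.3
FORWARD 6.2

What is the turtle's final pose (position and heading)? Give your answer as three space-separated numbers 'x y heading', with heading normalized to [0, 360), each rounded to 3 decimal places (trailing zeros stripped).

Answer: 50.616 -9.687 315

Derivation:
Executing turtle program step by step:
Start: pos=(0,0), heading=0, pen down
FD 3.3: (0,0) -> (3.3,0) [heading=0, draw]
FD 1.7: (3.3,0) -> (5,0) [heading=0, draw]
FD 9.2: (5,0) -> (14.2,0) [heading=0, draw]
LT 45: heading 0 -> 45
FD 14.6: (14.2,0) -> (24.524,10.324) [heading=45, draw]
BK 4.9: (24.524,10.324) -> (21.059,6.859) [heading=45, draw]
FD 6.7: (21.059,6.859) -> (25.797,11.597) [heading=45, draw]
FD 2.5: (25.797,11.597) -> (27.564,13.364) [heading=45, draw]
RT 90: heading 45 -> 315
FD 14.1: (27.564,13.364) -> (37.535,3.394) [heading=315, draw]
FD 12.3: (37.535,3.394) -> (46.232,-5.303) [heading=315, draw]
FD 6.2: (46.232,-5.303) -> (50.616,-9.687) [heading=315, draw]
Final: pos=(50.616,-9.687), heading=315, 10 segment(s) drawn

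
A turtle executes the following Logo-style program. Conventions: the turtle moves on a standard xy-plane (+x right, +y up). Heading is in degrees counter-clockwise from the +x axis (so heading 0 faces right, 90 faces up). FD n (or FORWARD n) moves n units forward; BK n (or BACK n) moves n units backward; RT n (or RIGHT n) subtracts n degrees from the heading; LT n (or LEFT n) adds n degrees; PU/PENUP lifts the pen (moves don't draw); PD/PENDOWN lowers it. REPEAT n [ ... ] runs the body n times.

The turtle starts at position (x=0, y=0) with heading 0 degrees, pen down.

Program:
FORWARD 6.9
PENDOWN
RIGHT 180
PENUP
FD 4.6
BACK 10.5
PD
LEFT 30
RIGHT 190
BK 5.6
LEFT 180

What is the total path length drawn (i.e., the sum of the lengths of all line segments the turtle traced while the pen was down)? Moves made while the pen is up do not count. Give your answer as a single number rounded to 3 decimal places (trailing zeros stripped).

Executing turtle program step by step:
Start: pos=(0,0), heading=0, pen down
FD 6.9: (0,0) -> (6.9,0) [heading=0, draw]
PD: pen down
RT 180: heading 0 -> 180
PU: pen up
FD 4.6: (6.9,0) -> (2.3,0) [heading=180, move]
BK 10.5: (2.3,0) -> (12.8,0) [heading=180, move]
PD: pen down
LT 30: heading 180 -> 210
RT 190: heading 210 -> 20
BK 5.6: (12.8,0) -> (7.538,-1.915) [heading=20, draw]
LT 180: heading 20 -> 200
Final: pos=(7.538,-1.915), heading=200, 2 segment(s) drawn

Segment lengths:
  seg 1: (0,0) -> (6.9,0), length = 6.9
  seg 2: (12.8,0) -> (7.538,-1.915), length = 5.6
Total = 12.5

Answer: 12.5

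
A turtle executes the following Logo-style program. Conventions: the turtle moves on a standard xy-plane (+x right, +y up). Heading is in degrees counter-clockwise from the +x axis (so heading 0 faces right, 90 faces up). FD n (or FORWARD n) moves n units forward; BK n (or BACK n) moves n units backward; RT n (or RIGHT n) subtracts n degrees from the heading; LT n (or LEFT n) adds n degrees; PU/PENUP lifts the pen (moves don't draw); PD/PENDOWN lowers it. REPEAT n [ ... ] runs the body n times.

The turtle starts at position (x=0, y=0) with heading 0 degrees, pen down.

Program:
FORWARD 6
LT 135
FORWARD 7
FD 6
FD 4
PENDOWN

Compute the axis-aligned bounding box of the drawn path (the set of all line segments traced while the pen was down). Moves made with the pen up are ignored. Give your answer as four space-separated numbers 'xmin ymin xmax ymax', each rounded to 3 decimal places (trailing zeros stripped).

Answer: -6.021 0 6 12.021

Derivation:
Executing turtle program step by step:
Start: pos=(0,0), heading=0, pen down
FD 6: (0,0) -> (6,0) [heading=0, draw]
LT 135: heading 0 -> 135
FD 7: (6,0) -> (1.05,4.95) [heading=135, draw]
FD 6: (1.05,4.95) -> (-3.192,9.192) [heading=135, draw]
FD 4: (-3.192,9.192) -> (-6.021,12.021) [heading=135, draw]
PD: pen down
Final: pos=(-6.021,12.021), heading=135, 4 segment(s) drawn

Segment endpoints: x in {-6.021, -3.192, 0, 1.05, 6}, y in {0, 4.95, 9.192, 12.021}
xmin=-6.021, ymin=0, xmax=6, ymax=12.021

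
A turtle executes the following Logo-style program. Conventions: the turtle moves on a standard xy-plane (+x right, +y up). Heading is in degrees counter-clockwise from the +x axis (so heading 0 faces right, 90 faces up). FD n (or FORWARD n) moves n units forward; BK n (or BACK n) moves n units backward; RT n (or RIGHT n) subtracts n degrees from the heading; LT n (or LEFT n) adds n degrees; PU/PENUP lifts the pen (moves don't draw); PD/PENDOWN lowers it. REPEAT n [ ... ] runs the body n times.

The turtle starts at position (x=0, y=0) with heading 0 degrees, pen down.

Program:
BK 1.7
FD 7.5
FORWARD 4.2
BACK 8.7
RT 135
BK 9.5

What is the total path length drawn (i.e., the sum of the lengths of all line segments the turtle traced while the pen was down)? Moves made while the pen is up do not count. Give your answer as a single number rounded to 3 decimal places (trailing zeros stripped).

Answer: 31.6

Derivation:
Executing turtle program step by step:
Start: pos=(0,0), heading=0, pen down
BK 1.7: (0,0) -> (-1.7,0) [heading=0, draw]
FD 7.5: (-1.7,0) -> (5.8,0) [heading=0, draw]
FD 4.2: (5.8,0) -> (10,0) [heading=0, draw]
BK 8.7: (10,0) -> (1.3,0) [heading=0, draw]
RT 135: heading 0 -> 225
BK 9.5: (1.3,0) -> (8.018,6.718) [heading=225, draw]
Final: pos=(8.018,6.718), heading=225, 5 segment(s) drawn

Segment lengths:
  seg 1: (0,0) -> (-1.7,0), length = 1.7
  seg 2: (-1.7,0) -> (5.8,0), length = 7.5
  seg 3: (5.8,0) -> (10,0), length = 4.2
  seg 4: (10,0) -> (1.3,0), length = 8.7
  seg 5: (1.3,0) -> (8.018,6.718), length = 9.5
Total = 31.6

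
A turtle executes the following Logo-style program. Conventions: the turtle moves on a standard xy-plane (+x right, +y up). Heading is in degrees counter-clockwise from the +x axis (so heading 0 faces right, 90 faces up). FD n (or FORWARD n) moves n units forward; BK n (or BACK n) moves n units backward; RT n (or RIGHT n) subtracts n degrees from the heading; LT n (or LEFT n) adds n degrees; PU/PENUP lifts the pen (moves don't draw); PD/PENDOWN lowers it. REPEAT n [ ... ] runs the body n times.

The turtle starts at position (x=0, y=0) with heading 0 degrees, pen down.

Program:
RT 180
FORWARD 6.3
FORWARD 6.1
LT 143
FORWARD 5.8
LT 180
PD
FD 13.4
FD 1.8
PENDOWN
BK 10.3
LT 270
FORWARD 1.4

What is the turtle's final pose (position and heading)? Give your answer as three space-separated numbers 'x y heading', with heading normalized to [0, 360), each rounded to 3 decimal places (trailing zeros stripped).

Executing turtle program step by step:
Start: pos=(0,0), heading=0, pen down
RT 180: heading 0 -> 180
FD 6.3: (0,0) -> (-6.3,0) [heading=180, draw]
FD 6.1: (-6.3,0) -> (-12.4,0) [heading=180, draw]
LT 143: heading 180 -> 323
FD 5.8: (-12.4,0) -> (-7.768,-3.491) [heading=323, draw]
LT 180: heading 323 -> 143
PD: pen down
FD 13.4: (-7.768,-3.491) -> (-18.47,4.574) [heading=143, draw]
FD 1.8: (-18.47,4.574) -> (-19.907,5.657) [heading=143, draw]
PD: pen down
BK 10.3: (-19.907,5.657) -> (-11.681,-0.542) [heading=143, draw]
LT 270: heading 143 -> 53
FD 1.4: (-11.681,-0.542) -> (-10.839,0.576) [heading=53, draw]
Final: pos=(-10.839,0.576), heading=53, 7 segment(s) drawn

Answer: -10.839 0.576 53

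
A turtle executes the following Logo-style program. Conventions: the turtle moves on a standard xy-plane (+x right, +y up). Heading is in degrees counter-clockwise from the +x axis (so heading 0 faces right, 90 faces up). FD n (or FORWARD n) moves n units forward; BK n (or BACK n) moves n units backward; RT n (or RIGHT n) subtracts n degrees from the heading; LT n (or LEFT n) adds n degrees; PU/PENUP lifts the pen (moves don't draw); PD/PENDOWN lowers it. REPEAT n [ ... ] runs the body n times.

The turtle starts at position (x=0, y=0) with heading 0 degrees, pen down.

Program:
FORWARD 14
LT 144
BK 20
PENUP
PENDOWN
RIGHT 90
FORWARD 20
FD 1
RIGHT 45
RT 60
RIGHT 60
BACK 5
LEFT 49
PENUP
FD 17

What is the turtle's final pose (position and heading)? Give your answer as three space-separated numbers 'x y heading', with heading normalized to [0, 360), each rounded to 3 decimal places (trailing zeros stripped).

Answer: 52.297 -5.109 298

Derivation:
Executing turtle program step by step:
Start: pos=(0,0), heading=0, pen down
FD 14: (0,0) -> (14,0) [heading=0, draw]
LT 144: heading 0 -> 144
BK 20: (14,0) -> (30.18,-11.756) [heading=144, draw]
PU: pen up
PD: pen down
RT 90: heading 144 -> 54
FD 20: (30.18,-11.756) -> (41.936,4.425) [heading=54, draw]
FD 1: (41.936,4.425) -> (42.524,5.234) [heading=54, draw]
RT 45: heading 54 -> 9
RT 60: heading 9 -> 309
RT 60: heading 309 -> 249
BK 5: (42.524,5.234) -> (44.316,9.902) [heading=249, draw]
LT 49: heading 249 -> 298
PU: pen up
FD 17: (44.316,9.902) -> (52.297,-5.109) [heading=298, move]
Final: pos=(52.297,-5.109), heading=298, 5 segment(s) drawn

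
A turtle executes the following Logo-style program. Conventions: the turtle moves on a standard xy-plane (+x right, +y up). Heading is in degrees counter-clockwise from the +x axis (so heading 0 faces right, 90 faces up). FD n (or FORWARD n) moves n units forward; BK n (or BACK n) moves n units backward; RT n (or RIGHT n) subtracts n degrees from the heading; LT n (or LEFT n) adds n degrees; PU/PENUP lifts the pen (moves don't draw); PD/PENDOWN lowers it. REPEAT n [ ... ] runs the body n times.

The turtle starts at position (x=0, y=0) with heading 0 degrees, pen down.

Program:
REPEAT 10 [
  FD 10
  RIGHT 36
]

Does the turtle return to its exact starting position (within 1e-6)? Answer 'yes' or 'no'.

Answer: yes

Derivation:
Executing turtle program step by step:
Start: pos=(0,0), heading=0, pen down
REPEAT 10 [
  -- iteration 1/10 --
  FD 10: (0,0) -> (10,0) [heading=0, draw]
  RT 36: heading 0 -> 324
  -- iteration 2/10 --
  FD 10: (10,0) -> (18.09,-5.878) [heading=324, draw]
  RT 36: heading 324 -> 288
  -- iteration 3/10 --
  FD 10: (18.09,-5.878) -> (21.18,-15.388) [heading=288, draw]
  RT 36: heading 288 -> 252
  -- iteration 4/10 --
  FD 10: (21.18,-15.388) -> (18.09,-24.899) [heading=252, draw]
  RT 36: heading 252 -> 216
  -- iteration 5/10 --
  FD 10: (18.09,-24.899) -> (10,-30.777) [heading=216, draw]
  RT 36: heading 216 -> 180
  -- iteration 6/10 --
  FD 10: (10,-30.777) -> (0,-30.777) [heading=180, draw]
  RT 36: heading 180 -> 144
  -- iteration 7/10 --
  FD 10: (0,-30.777) -> (-8.09,-24.899) [heading=144, draw]
  RT 36: heading 144 -> 108
  -- iteration 8/10 --
  FD 10: (-8.09,-24.899) -> (-11.18,-15.388) [heading=108, draw]
  RT 36: heading 108 -> 72
  -- iteration 9/10 --
  FD 10: (-11.18,-15.388) -> (-8.09,-5.878) [heading=72, draw]
  RT 36: heading 72 -> 36
  -- iteration 10/10 --
  FD 10: (-8.09,-5.878) -> (0,0) [heading=36, draw]
  RT 36: heading 36 -> 0
]
Final: pos=(0,0), heading=0, 10 segment(s) drawn

Start position: (0, 0)
Final position: (0, 0)
Distance = 0; < 1e-6 -> CLOSED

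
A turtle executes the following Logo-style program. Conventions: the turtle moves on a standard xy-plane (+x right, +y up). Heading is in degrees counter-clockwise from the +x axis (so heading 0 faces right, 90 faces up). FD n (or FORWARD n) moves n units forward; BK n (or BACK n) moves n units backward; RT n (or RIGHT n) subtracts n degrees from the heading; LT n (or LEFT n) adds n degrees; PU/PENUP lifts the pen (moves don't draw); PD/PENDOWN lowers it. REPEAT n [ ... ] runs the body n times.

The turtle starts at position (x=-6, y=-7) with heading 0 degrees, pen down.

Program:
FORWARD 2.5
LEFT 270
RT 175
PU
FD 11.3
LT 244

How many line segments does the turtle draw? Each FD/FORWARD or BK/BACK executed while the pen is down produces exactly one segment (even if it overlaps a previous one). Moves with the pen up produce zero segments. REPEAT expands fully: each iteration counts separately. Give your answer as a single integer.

Answer: 1

Derivation:
Executing turtle program step by step:
Start: pos=(-6,-7), heading=0, pen down
FD 2.5: (-6,-7) -> (-3.5,-7) [heading=0, draw]
LT 270: heading 0 -> 270
RT 175: heading 270 -> 95
PU: pen up
FD 11.3: (-3.5,-7) -> (-4.485,4.257) [heading=95, move]
LT 244: heading 95 -> 339
Final: pos=(-4.485,4.257), heading=339, 1 segment(s) drawn
Segments drawn: 1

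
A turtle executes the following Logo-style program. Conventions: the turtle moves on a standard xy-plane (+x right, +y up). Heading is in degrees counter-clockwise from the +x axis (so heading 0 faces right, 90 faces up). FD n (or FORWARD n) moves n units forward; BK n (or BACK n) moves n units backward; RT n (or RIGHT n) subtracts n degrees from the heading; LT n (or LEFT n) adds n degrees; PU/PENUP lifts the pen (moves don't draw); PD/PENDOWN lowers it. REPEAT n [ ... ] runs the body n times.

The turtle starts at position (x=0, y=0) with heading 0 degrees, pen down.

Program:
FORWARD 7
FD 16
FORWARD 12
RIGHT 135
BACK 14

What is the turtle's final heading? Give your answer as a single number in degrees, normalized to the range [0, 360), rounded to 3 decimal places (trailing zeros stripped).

Answer: 225

Derivation:
Executing turtle program step by step:
Start: pos=(0,0), heading=0, pen down
FD 7: (0,0) -> (7,0) [heading=0, draw]
FD 16: (7,0) -> (23,0) [heading=0, draw]
FD 12: (23,0) -> (35,0) [heading=0, draw]
RT 135: heading 0 -> 225
BK 14: (35,0) -> (44.899,9.899) [heading=225, draw]
Final: pos=(44.899,9.899), heading=225, 4 segment(s) drawn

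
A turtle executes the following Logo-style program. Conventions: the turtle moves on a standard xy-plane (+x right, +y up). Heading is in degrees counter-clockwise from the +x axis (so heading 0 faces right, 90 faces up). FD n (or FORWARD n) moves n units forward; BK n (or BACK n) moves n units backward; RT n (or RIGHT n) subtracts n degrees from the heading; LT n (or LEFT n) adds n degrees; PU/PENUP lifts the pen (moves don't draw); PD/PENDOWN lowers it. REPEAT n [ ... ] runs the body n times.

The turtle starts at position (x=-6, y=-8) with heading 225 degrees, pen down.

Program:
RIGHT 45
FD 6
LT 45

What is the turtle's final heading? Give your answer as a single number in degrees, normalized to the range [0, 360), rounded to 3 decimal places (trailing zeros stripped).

Answer: 225

Derivation:
Executing turtle program step by step:
Start: pos=(-6,-8), heading=225, pen down
RT 45: heading 225 -> 180
FD 6: (-6,-8) -> (-12,-8) [heading=180, draw]
LT 45: heading 180 -> 225
Final: pos=(-12,-8), heading=225, 1 segment(s) drawn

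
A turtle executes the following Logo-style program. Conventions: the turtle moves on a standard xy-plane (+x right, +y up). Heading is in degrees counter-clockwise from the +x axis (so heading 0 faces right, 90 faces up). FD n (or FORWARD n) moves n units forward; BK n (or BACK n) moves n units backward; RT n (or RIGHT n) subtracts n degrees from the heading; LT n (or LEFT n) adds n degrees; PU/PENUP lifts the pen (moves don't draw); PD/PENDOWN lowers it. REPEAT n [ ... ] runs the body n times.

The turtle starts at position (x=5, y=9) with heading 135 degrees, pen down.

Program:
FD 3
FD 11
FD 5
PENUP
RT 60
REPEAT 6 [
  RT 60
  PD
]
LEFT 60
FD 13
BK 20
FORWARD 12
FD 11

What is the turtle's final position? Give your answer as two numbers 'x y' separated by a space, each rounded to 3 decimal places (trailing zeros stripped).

Answer: -19.749 33.749

Derivation:
Executing turtle program step by step:
Start: pos=(5,9), heading=135, pen down
FD 3: (5,9) -> (2.879,11.121) [heading=135, draw]
FD 11: (2.879,11.121) -> (-4.899,18.899) [heading=135, draw]
FD 5: (-4.899,18.899) -> (-8.435,22.435) [heading=135, draw]
PU: pen up
RT 60: heading 135 -> 75
REPEAT 6 [
  -- iteration 1/6 --
  RT 60: heading 75 -> 15
  PD: pen down
  -- iteration 2/6 --
  RT 60: heading 15 -> 315
  PD: pen down
  -- iteration 3/6 --
  RT 60: heading 315 -> 255
  PD: pen down
  -- iteration 4/6 --
  RT 60: heading 255 -> 195
  PD: pen down
  -- iteration 5/6 --
  RT 60: heading 195 -> 135
  PD: pen down
  -- iteration 6/6 --
  RT 60: heading 135 -> 75
  PD: pen down
]
LT 60: heading 75 -> 135
FD 13: (-8.435,22.435) -> (-17.627,31.627) [heading=135, draw]
BK 20: (-17.627,31.627) -> (-3.485,17.485) [heading=135, draw]
FD 12: (-3.485,17.485) -> (-11.971,25.971) [heading=135, draw]
FD 11: (-11.971,25.971) -> (-19.749,33.749) [heading=135, draw]
Final: pos=(-19.749,33.749), heading=135, 7 segment(s) drawn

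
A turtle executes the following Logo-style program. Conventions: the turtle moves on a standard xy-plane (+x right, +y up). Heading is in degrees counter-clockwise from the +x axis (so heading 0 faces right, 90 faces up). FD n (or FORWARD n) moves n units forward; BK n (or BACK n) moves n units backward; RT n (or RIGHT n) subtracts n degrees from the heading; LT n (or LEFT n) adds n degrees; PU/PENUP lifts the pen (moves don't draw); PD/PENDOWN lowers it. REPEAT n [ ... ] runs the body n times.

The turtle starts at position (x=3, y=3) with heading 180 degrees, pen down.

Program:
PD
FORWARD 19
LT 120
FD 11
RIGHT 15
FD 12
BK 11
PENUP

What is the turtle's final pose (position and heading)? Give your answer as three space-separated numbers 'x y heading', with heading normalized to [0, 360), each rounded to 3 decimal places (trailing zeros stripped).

Answer: -10.241 -7.492 285

Derivation:
Executing turtle program step by step:
Start: pos=(3,3), heading=180, pen down
PD: pen down
FD 19: (3,3) -> (-16,3) [heading=180, draw]
LT 120: heading 180 -> 300
FD 11: (-16,3) -> (-10.5,-6.526) [heading=300, draw]
RT 15: heading 300 -> 285
FD 12: (-10.5,-6.526) -> (-7.394,-18.117) [heading=285, draw]
BK 11: (-7.394,-18.117) -> (-10.241,-7.492) [heading=285, draw]
PU: pen up
Final: pos=(-10.241,-7.492), heading=285, 4 segment(s) drawn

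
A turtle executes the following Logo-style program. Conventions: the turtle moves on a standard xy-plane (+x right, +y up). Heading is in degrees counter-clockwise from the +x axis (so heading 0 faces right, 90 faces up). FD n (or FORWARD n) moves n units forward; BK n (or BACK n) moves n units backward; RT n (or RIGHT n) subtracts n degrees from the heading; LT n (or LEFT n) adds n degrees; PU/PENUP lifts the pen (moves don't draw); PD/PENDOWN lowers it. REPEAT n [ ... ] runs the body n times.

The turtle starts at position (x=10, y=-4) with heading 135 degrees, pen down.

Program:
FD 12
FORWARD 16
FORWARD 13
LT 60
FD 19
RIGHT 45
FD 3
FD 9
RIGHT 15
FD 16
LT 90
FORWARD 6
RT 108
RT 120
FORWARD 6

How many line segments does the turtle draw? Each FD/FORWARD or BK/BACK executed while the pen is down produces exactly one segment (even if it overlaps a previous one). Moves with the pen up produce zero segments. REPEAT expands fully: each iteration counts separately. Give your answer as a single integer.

Executing turtle program step by step:
Start: pos=(10,-4), heading=135, pen down
FD 12: (10,-4) -> (1.515,4.485) [heading=135, draw]
FD 16: (1.515,4.485) -> (-9.799,15.799) [heading=135, draw]
FD 13: (-9.799,15.799) -> (-18.991,24.991) [heading=135, draw]
LT 60: heading 135 -> 195
FD 19: (-18.991,24.991) -> (-37.344,20.074) [heading=195, draw]
RT 45: heading 195 -> 150
FD 3: (-37.344,20.074) -> (-39.942,21.574) [heading=150, draw]
FD 9: (-39.942,21.574) -> (-47.736,26.074) [heading=150, draw]
RT 15: heading 150 -> 135
FD 16: (-47.736,26.074) -> (-59.05,37.388) [heading=135, draw]
LT 90: heading 135 -> 225
FD 6: (-59.05,37.388) -> (-63.293,33.145) [heading=225, draw]
RT 108: heading 225 -> 117
RT 120: heading 117 -> 357
FD 6: (-63.293,33.145) -> (-57.301,32.831) [heading=357, draw]
Final: pos=(-57.301,32.831), heading=357, 9 segment(s) drawn
Segments drawn: 9

Answer: 9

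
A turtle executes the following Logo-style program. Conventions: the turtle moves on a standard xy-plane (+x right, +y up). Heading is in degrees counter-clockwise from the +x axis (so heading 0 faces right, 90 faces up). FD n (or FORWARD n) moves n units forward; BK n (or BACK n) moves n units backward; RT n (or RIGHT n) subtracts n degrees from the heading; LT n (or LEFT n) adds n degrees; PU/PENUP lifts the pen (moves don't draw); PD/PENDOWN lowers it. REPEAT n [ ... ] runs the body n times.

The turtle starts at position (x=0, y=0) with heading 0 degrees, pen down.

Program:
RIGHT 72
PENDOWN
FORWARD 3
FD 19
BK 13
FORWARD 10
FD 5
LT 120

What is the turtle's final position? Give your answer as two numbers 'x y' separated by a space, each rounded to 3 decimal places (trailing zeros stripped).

Executing turtle program step by step:
Start: pos=(0,0), heading=0, pen down
RT 72: heading 0 -> 288
PD: pen down
FD 3: (0,0) -> (0.927,-2.853) [heading=288, draw]
FD 19: (0.927,-2.853) -> (6.798,-20.923) [heading=288, draw]
BK 13: (6.798,-20.923) -> (2.781,-8.56) [heading=288, draw]
FD 10: (2.781,-8.56) -> (5.871,-18.07) [heading=288, draw]
FD 5: (5.871,-18.07) -> (7.416,-22.825) [heading=288, draw]
LT 120: heading 288 -> 48
Final: pos=(7.416,-22.825), heading=48, 5 segment(s) drawn

Answer: 7.416 -22.825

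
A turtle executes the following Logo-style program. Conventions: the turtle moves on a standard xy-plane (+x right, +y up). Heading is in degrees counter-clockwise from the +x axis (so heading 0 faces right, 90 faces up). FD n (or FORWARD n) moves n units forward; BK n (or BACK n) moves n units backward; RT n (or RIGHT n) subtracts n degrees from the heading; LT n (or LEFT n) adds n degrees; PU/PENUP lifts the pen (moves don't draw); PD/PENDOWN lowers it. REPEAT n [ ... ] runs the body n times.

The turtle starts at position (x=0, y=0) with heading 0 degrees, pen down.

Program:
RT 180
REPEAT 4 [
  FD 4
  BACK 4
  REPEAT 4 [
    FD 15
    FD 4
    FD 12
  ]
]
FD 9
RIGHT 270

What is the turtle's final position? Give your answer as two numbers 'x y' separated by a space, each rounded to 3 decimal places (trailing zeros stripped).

Answer: -505 0

Derivation:
Executing turtle program step by step:
Start: pos=(0,0), heading=0, pen down
RT 180: heading 0 -> 180
REPEAT 4 [
  -- iteration 1/4 --
  FD 4: (0,0) -> (-4,0) [heading=180, draw]
  BK 4: (-4,0) -> (0,0) [heading=180, draw]
  REPEAT 4 [
    -- iteration 1/4 --
    FD 15: (0,0) -> (-15,0) [heading=180, draw]
    FD 4: (-15,0) -> (-19,0) [heading=180, draw]
    FD 12: (-19,0) -> (-31,0) [heading=180, draw]
    -- iteration 2/4 --
    FD 15: (-31,0) -> (-46,0) [heading=180, draw]
    FD 4: (-46,0) -> (-50,0) [heading=180, draw]
    FD 12: (-50,0) -> (-62,0) [heading=180, draw]
    -- iteration 3/4 --
    FD 15: (-62,0) -> (-77,0) [heading=180, draw]
    FD 4: (-77,0) -> (-81,0) [heading=180, draw]
    FD 12: (-81,0) -> (-93,0) [heading=180, draw]
    -- iteration 4/4 --
    FD 15: (-93,0) -> (-108,0) [heading=180, draw]
    FD 4: (-108,0) -> (-112,0) [heading=180, draw]
    FD 12: (-112,0) -> (-124,0) [heading=180, draw]
  ]
  -- iteration 2/4 --
  FD 4: (-124,0) -> (-128,0) [heading=180, draw]
  BK 4: (-128,0) -> (-124,0) [heading=180, draw]
  REPEAT 4 [
    -- iteration 1/4 --
    FD 15: (-124,0) -> (-139,0) [heading=180, draw]
    FD 4: (-139,0) -> (-143,0) [heading=180, draw]
    FD 12: (-143,0) -> (-155,0) [heading=180, draw]
    -- iteration 2/4 --
    FD 15: (-155,0) -> (-170,0) [heading=180, draw]
    FD 4: (-170,0) -> (-174,0) [heading=180, draw]
    FD 12: (-174,0) -> (-186,0) [heading=180, draw]
    -- iteration 3/4 --
    FD 15: (-186,0) -> (-201,0) [heading=180, draw]
    FD 4: (-201,0) -> (-205,0) [heading=180, draw]
    FD 12: (-205,0) -> (-217,0) [heading=180, draw]
    -- iteration 4/4 --
    FD 15: (-217,0) -> (-232,0) [heading=180, draw]
    FD 4: (-232,0) -> (-236,0) [heading=180, draw]
    FD 12: (-236,0) -> (-248,0) [heading=180, draw]
  ]
  -- iteration 3/4 --
  FD 4: (-248,0) -> (-252,0) [heading=180, draw]
  BK 4: (-252,0) -> (-248,0) [heading=180, draw]
  REPEAT 4 [
    -- iteration 1/4 --
    FD 15: (-248,0) -> (-263,0) [heading=180, draw]
    FD 4: (-263,0) -> (-267,0) [heading=180, draw]
    FD 12: (-267,0) -> (-279,0) [heading=180, draw]
    -- iteration 2/4 --
    FD 15: (-279,0) -> (-294,0) [heading=180, draw]
    FD 4: (-294,0) -> (-298,0) [heading=180, draw]
    FD 12: (-298,0) -> (-310,0) [heading=180, draw]
    -- iteration 3/4 --
    FD 15: (-310,0) -> (-325,0) [heading=180, draw]
    FD 4: (-325,0) -> (-329,0) [heading=180, draw]
    FD 12: (-329,0) -> (-341,0) [heading=180, draw]
    -- iteration 4/4 --
    FD 15: (-341,0) -> (-356,0) [heading=180, draw]
    FD 4: (-356,0) -> (-360,0) [heading=180, draw]
    FD 12: (-360,0) -> (-372,0) [heading=180, draw]
  ]
  -- iteration 4/4 --
  FD 4: (-372,0) -> (-376,0) [heading=180, draw]
  BK 4: (-376,0) -> (-372,0) [heading=180, draw]
  REPEAT 4 [
    -- iteration 1/4 --
    FD 15: (-372,0) -> (-387,0) [heading=180, draw]
    FD 4: (-387,0) -> (-391,0) [heading=180, draw]
    FD 12: (-391,0) -> (-403,0) [heading=180, draw]
    -- iteration 2/4 --
    FD 15: (-403,0) -> (-418,0) [heading=180, draw]
    FD 4: (-418,0) -> (-422,0) [heading=180, draw]
    FD 12: (-422,0) -> (-434,0) [heading=180, draw]
    -- iteration 3/4 --
    FD 15: (-434,0) -> (-449,0) [heading=180, draw]
    FD 4: (-449,0) -> (-453,0) [heading=180, draw]
    FD 12: (-453,0) -> (-465,0) [heading=180, draw]
    -- iteration 4/4 --
    FD 15: (-465,0) -> (-480,0) [heading=180, draw]
    FD 4: (-480,0) -> (-484,0) [heading=180, draw]
    FD 12: (-484,0) -> (-496,0) [heading=180, draw]
  ]
]
FD 9: (-496,0) -> (-505,0) [heading=180, draw]
RT 270: heading 180 -> 270
Final: pos=(-505,0), heading=270, 57 segment(s) drawn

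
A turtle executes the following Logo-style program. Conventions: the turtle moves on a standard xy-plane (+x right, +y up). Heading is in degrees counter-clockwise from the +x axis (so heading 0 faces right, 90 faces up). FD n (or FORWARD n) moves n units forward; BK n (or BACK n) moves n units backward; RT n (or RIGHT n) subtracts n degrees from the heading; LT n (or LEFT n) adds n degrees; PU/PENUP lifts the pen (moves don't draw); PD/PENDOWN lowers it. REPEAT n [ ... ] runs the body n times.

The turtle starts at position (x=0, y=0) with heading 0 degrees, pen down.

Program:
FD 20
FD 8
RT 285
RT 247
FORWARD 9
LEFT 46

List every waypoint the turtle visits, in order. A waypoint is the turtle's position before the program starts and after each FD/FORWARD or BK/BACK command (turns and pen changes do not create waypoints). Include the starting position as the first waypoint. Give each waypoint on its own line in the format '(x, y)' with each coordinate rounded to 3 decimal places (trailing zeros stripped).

Answer: (0, 0)
(20, 0)
(28, 0)
(19.088, -1.253)

Derivation:
Executing turtle program step by step:
Start: pos=(0,0), heading=0, pen down
FD 20: (0,0) -> (20,0) [heading=0, draw]
FD 8: (20,0) -> (28,0) [heading=0, draw]
RT 285: heading 0 -> 75
RT 247: heading 75 -> 188
FD 9: (28,0) -> (19.088,-1.253) [heading=188, draw]
LT 46: heading 188 -> 234
Final: pos=(19.088,-1.253), heading=234, 3 segment(s) drawn
Waypoints (4 total):
(0, 0)
(20, 0)
(28, 0)
(19.088, -1.253)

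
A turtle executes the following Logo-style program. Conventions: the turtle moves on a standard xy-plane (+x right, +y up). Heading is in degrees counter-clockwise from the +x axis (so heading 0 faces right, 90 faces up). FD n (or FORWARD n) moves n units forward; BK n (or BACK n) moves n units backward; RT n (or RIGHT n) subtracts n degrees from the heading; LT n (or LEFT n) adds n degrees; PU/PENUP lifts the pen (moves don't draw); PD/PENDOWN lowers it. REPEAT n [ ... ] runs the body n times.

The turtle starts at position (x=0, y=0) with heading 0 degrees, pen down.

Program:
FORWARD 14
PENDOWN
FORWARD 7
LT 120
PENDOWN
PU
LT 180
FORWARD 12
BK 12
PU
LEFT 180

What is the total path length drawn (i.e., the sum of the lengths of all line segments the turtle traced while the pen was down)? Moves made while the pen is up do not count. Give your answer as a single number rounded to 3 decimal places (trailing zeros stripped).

Executing turtle program step by step:
Start: pos=(0,0), heading=0, pen down
FD 14: (0,0) -> (14,0) [heading=0, draw]
PD: pen down
FD 7: (14,0) -> (21,0) [heading=0, draw]
LT 120: heading 0 -> 120
PD: pen down
PU: pen up
LT 180: heading 120 -> 300
FD 12: (21,0) -> (27,-10.392) [heading=300, move]
BK 12: (27,-10.392) -> (21,0) [heading=300, move]
PU: pen up
LT 180: heading 300 -> 120
Final: pos=(21,0), heading=120, 2 segment(s) drawn

Segment lengths:
  seg 1: (0,0) -> (14,0), length = 14
  seg 2: (14,0) -> (21,0), length = 7
Total = 21

Answer: 21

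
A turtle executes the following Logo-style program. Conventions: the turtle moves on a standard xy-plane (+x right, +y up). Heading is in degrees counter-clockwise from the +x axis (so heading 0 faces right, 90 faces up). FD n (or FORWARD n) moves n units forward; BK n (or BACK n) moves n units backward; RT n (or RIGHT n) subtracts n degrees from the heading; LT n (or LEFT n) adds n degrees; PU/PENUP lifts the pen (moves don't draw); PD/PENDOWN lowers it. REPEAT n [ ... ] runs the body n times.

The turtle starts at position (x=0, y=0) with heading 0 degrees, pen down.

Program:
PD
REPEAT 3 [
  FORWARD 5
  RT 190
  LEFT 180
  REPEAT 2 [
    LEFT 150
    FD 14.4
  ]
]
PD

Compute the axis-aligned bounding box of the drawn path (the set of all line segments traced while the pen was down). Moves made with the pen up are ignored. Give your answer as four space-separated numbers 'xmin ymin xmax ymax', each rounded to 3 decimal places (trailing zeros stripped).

Answer: -9.332 -8.974 5.529 9.256

Derivation:
Executing turtle program step by step:
Start: pos=(0,0), heading=0, pen down
PD: pen down
REPEAT 3 [
  -- iteration 1/3 --
  FD 5: (0,0) -> (5,0) [heading=0, draw]
  RT 190: heading 0 -> 170
  LT 180: heading 170 -> 350
  REPEAT 2 [
    -- iteration 1/2 --
    LT 150: heading 350 -> 140
    FD 14.4: (5,0) -> (-6.031,9.256) [heading=140, draw]
    -- iteration 2/2 --
    LT 150: heading 140 -> 290
    FD 14.4: (-6.031,9.256) -> (-1.106,-4.275) [heading=290, draw]
  ]
  -- iteration 2/3 --
  FD 5: (-1.106,-4.275) -> (0.604,-8.974) [heading=290, draw]
  RT 190: heading 290 -> 100
  LT 180: heading 100 -> 280
  REPEAT 2 [
    -- iteration 1/2 --
    LT 150: heading 280 -> 70
    FD 14.4: (0.604,-8.974) -> (5.529,4.558) [heading=70, draw]
    -- iteration 2/2 --
    LT 150: heading 70 -> 220
    FD 14.4: (5.529,4.558) -> (-5.502,-4.698) [heading=220, draw]
  ]
  -- iteration 3/3 --
  FD 5: (-5.502,-4.698) -> (-9.332,-7.912) [heading=220, draw]
  RT 190: heading 220 -> 30
  LT 180: heading 30 -> 210
  REPEAT 2 [
    -- iteration 1/2 --
    LT 150: heading 210 -> 0
    FD 14.4: (-9.332,-7.912) -> (5.068,-7.912) [heading=0, draw]
    -- iteration 2/2 --
    LT 150: heading 0 -> 150
    FD 14.4: (5.068,-7.912) -> (-7.403,-0.712) [heading=150, draw]
  ]
]
PD: pen down
Final: pos=(-7.403,-0.712), heading=150, 9 segment(s) drawn

Segment endpoints: x in {-9.332, -7.403, -6.031, -5.502, -1.106, 0, 0.604, 5, 5.068, 5.529}, y in {-8.974, -7.912, -7.912, -4.698, -4.275, -0.712, 0, 4.558, 9.256}
xmin=-9.332, ymin=-8.974, xmax=5.529, ymax=9.256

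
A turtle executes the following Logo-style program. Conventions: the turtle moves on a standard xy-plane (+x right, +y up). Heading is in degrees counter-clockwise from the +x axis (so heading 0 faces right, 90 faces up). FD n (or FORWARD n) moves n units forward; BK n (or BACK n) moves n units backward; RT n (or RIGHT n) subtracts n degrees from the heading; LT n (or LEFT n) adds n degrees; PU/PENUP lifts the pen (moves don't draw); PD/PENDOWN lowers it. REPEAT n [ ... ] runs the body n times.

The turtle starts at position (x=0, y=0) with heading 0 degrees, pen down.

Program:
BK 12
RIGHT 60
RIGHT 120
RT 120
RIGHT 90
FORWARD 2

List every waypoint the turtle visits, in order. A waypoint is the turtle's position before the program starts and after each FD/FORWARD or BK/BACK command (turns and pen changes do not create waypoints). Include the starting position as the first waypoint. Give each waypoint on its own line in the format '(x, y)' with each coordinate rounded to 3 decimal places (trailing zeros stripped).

Executing turtle program step by step:
Start: pos=(0,0), heading=0, pen down
BK 12: (0,0) -> (-12,0) [heading=0, draw]
RT 60: heading 0 -> 300
RT 120: heading 300 -> 180
RT 120: heading 180 -> 60
RT 90: heading 60 -> 330
FD 2: (-12,0) -> (-10.268,-1) [heading=330, draw]
Final: pos=(-10.268,-1), heading=330, 2 segment(s) drawn
Waypoints (3 total):
(0, 0)
(-12, 0)
(-10.268, -1)

Answer: (0, 0)
(-12, 0)
(-10.268, -1)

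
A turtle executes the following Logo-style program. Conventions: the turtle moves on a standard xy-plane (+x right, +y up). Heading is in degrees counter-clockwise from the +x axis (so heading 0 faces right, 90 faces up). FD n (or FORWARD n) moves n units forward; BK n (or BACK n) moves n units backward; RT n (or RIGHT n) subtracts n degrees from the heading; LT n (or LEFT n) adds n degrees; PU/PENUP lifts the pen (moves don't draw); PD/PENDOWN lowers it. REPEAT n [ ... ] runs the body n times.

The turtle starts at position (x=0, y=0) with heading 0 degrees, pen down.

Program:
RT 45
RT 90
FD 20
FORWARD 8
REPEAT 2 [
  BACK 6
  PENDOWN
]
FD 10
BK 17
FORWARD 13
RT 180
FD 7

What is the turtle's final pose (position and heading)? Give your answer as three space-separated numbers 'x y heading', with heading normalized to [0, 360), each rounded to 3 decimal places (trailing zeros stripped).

Answer: -10.607 -10.607 45

Derivation:
Executing turtle program step by step:
Start: pos=(0,0), heading=0, pen down
RT 45: heading 0 -> 315
RT 90: heading 315 -> 225
FD 20: (0,0) -> (-14.142,-14.142) [heading=225, draw]
FD 8: (-14.142,-14.142) -> (-19.799,-19.799) [heading=225, draw]
REPEAT 2 [
  -- iteration 1/2 --
  BK 6: (-19.799,-19.799) -> (-15.556,-15.556) [heading=225, draw]
  PD: pen down
  -- iteration 2/2 --
  BK 6: (-15.556,-15.556) -> (-11.314,-11.314) [heading=225, draw]
  PD: pen down
]
FD 10: (-11.314,-11.314) -> (-18.385,-18.385) [heading=225, draw]
BK 17: (-18.385,-18.385) -> (-6.364,-6.364) [heading=225, draw]
FD 13: (-6.364,-6.364) -> (-15.556,-15.556) [heading=225, draw]
RT 180: heading 225 -> 45
FD 7: (-15.556,-15.556) -> (-10.607,-10.607) [heading=45, draw]
Final: pos=(-10.607,-10.607), heading=45, 8 segment(s) drawn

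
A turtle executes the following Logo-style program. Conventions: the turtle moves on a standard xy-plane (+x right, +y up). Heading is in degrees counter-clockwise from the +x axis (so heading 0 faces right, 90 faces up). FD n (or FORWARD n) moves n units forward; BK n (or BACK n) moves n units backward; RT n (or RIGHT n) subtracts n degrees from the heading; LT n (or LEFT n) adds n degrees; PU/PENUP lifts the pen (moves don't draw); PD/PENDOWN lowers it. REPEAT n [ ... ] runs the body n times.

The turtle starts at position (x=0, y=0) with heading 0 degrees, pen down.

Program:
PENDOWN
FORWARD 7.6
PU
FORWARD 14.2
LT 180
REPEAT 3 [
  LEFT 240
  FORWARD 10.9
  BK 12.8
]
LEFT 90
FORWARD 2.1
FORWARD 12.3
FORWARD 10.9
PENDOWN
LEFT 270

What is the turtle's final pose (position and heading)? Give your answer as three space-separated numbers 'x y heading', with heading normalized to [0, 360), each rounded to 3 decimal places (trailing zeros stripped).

Answer: 21.8 -25.3 180

Derivation:
Executing turtle program step by step:
Start: pos=(0,0), heading=0, pen down
PD: pen down
FD 7.6: (0,0) -> (7.6,0) [heading=0, draw]
PU: pen up
FD 14.2: (7.6,0) -> (21.8,0) [heading=0, move]
LT 180: heading 0 -> 180
REPEAT 3 [
  -- iteration 1/3 --
  LT 240: heading 180 -> 60
  FD 10.9: (21.8,0) -> (27.25,9.44) [heading=60, move]
  BK 12.8: (27.25,9.44) -> (20.85,-1.645) [heading=60, move]
  -- iteration 2/3 --
  LT 240: heading 60 -> 300
  FD 10.9: (20.85,-1.645) -> (26.3,-11.085) [heading=300, move]
  BK 12.8: (26.3,-11.085) -> (19.9,0) [heading=300, move]
  -- iteration 3/3 --
  LT 240: heading 300 -> 180
  FD 10.9: (19.9,0) -> (9,0) [heading=180, move]
  BK 12.8: (9,0) -> (21.8,0) [heading=180, move]
]
LT 90: heading 180 -> 270
FD 2.1: (21.8,0) -> (21.8,-2.1) [heading=270, move]
FD 12.3: (21.8,-2.1) -> (21.8,-14.4) [heading=270, move]
FD 10.9: (21.8,-14.4) -> (21.8,-25.3) [heading=270, move]
PD: pen down
LT 270: heading 270 -> 180
Final: pos=(21.8,-25.3), heading=180, 1 segment(s) drawn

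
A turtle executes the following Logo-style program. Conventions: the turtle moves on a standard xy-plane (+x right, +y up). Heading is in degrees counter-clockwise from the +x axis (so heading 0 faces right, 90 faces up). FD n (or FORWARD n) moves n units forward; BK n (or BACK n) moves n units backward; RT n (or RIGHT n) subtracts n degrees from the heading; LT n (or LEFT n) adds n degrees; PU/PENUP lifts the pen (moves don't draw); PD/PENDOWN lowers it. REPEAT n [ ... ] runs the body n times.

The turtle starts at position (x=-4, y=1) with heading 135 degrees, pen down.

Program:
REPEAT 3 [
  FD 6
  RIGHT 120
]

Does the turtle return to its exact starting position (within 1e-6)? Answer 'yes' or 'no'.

Executing turtle program step by step:
Start: pos=(-4,1), heading=135, pen down
REPEAT 3 [
  -- iteration 1/3 --
  FD 6: (-4,1) -> (-8.243,5.243) [heading=135, draw]
  RT 120: heading 135 -> 15
  -- iteration 2/3 --
  FD 6: (-8.243,5.243) -> (-2.447,6.796) [heading=15, draw]
  RT 120: heading 15 -> 255
  -- iteration 3/3 --
  FD 6: (-2.447,6.796) -> (-4,1) [heading=255, draw]
  RT 120: heading 255 -> 135
]
Final: pos=(-4,1), heading=135, 3 segment(s) drawn

Start position: (-4, 1)
Final position: (-4, 1)
Distance = 0; < 1e-6 -> CLOSED

Answer: yes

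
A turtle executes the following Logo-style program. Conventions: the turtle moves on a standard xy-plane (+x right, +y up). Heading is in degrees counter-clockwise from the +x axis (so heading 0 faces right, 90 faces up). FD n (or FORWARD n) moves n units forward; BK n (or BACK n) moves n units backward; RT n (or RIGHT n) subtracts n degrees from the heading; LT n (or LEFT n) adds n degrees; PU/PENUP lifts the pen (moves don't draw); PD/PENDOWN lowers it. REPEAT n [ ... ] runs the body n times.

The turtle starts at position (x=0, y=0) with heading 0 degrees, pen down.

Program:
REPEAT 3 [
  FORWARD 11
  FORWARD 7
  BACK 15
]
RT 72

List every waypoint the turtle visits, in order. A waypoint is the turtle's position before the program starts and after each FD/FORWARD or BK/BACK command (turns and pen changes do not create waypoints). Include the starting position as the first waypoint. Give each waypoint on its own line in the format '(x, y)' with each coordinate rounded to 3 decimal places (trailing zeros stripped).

Answer: (0, 0)
(11, 0)
(18, 0)
(3, 0)
(14, 0)
(21, 0)
(6, 0)
(17, 0)
(24, 0)
(9, 0)

Derivation:
Executing turtle program step by step:
Start: pos=(0,0), heading=0, pen down
REPEAT 3 [
  -- iteration 1/3 --
  FD 11: (0,0) -> (11,0) [heading=0, draw]
  FD 7: (11,0) -> (18,0) [heading=0, draw]
  BK 15: (18,0) -> (3,0) [heading=0, draw]
  -- iteration 2/3 --
  FD 11: (3,0) -> (14,0) [heading=0, draw]
  FD 7: (14,0) -> (21,0) [heading=0, draw]
  BK 15: (21,0) -> (6,0) [heading=0, draw]
  -- iteration 3/3 --
  FD 11: (6,0) -> (17,0) [heading=0, draw]
  FD 7: (17,0) -> (24,0) [heading=0, draw]
  BK 15: (24,0) -> (9,0) [heading=0, draw]
]
RT 72: heading 0 -> 288
Final: pos=(9,0), heading=288, 9 segment(s) drawn
Waypoints (10 total):
(0, 0)
(11, 0)
(18, 0)
(3, 0)
(14, 0)
(21, 0)
(6, 0)
(17, 0)
(24, 0)
(9, 0)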